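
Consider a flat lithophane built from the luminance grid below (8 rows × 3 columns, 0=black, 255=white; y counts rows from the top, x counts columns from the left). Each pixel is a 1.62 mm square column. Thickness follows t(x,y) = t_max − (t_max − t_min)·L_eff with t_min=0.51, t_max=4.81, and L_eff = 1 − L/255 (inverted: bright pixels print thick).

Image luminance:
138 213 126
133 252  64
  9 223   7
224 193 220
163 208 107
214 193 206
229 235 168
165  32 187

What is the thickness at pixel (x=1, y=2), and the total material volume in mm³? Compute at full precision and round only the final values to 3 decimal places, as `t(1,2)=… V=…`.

span = t_max - t_min = 4.81 - 0.51 = 4.300
L(1,2) = 223, L_eff = 1 - 223/255 = 0.125490 (inverted)
t(1,2) = 4.81 - 4.300·0.125490 = 4.270
Σt over all 8·3 pixels = 66433/850 ≈ 78.1564706
V = pitch²·Σt = 1.62²·66433/850 = 205.114

t(1,2)=4.270 V=205.114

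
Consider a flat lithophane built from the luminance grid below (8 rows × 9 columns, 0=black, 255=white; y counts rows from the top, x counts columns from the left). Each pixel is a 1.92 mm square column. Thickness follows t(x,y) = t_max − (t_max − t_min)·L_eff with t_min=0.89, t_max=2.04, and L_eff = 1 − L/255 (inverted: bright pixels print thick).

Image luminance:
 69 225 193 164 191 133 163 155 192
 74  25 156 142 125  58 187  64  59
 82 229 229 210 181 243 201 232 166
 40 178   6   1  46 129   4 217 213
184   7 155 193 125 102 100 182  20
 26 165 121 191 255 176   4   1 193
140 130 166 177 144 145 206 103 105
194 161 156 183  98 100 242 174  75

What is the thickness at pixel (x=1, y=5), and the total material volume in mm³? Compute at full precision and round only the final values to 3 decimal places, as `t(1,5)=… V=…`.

t(1,5)=1.634 V=400.496

span = t_max - t_min = 2.04 - 0.89 = 1.150
L(1,5) = 165, L_eff = 1 - 165/255 = 0.352941 (inverted)
t(1,5) = 2.04 - 1.150·0.352941 = 1.634
Σt over all 8·9 pixels = 554071/5100 ≈ 108.6413725
V = pitch²·Σt = 1.92²·554071/5100 = 400.496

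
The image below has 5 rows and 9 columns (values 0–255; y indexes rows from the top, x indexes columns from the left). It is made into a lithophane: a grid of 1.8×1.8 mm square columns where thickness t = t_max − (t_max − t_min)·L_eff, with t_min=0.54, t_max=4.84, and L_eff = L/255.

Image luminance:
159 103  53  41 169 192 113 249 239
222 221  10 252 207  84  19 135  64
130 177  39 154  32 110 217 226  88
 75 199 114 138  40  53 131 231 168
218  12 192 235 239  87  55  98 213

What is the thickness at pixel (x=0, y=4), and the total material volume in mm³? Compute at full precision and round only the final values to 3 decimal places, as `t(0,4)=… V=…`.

span = t_max - t_min = 4.84 - 0.54 = 4.300
L(0,4) = 218, L_eff = 218/255 = 0.854902
t(0,4) = 4.84 - 4.300·0.854902 = 1.164
Σt over all 5·9 pixels = 288661/2550 ≈ 113.2003922
V = pitch²·Σt = 1.8²·288661/2550 = 366.769

t(0,4)=1.164 V=366.769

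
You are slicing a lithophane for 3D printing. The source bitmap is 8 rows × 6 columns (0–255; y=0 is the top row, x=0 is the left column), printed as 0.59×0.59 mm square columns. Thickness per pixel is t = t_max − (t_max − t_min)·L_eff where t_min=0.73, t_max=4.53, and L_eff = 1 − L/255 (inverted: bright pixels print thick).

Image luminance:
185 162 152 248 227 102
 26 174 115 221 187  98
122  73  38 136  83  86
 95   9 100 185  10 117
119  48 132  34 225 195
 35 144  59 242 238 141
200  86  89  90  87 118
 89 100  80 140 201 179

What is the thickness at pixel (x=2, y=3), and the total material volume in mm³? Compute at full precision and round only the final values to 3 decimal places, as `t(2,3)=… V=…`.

t(2,3)=2.220 V=43.436

span = t_max - t_min = 4.53 - 0.73 = 3.800
L(2,3) = 100, L_eff = 1 - 100/255 = 0.607843 (inverted)
t(2,3) = 4.53 - 3.800·0.607843 = 2.220
Σt over all 8·6 pixels = 159094/1275 ≈ 124.7796078
V = pitch²·Σt = 0.59²·159094/1275 = 43.436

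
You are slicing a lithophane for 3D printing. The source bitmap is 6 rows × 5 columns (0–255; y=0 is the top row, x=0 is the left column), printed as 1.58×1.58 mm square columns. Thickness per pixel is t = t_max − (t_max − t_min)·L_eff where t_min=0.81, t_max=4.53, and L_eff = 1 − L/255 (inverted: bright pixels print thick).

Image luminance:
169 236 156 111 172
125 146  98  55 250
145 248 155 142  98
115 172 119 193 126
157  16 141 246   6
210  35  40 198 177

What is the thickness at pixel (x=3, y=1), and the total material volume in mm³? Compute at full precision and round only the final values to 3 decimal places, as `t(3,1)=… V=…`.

t(3,1)=1.612 V=215.694

span = t_max - t_min = 4.53 - 0.81 = 3.720
L(3,1) = 55, L_eff = 1 - 55/255 = 0.784314 (inverted)
t(3,1) = 4.53 - 3.720·0.784314 = 1.612
Σt over all 6·5 pixels = 367209/4250 ≈ 86.4021176
V = pitch²·Σt = 1.58²·367209/4250 = 215.694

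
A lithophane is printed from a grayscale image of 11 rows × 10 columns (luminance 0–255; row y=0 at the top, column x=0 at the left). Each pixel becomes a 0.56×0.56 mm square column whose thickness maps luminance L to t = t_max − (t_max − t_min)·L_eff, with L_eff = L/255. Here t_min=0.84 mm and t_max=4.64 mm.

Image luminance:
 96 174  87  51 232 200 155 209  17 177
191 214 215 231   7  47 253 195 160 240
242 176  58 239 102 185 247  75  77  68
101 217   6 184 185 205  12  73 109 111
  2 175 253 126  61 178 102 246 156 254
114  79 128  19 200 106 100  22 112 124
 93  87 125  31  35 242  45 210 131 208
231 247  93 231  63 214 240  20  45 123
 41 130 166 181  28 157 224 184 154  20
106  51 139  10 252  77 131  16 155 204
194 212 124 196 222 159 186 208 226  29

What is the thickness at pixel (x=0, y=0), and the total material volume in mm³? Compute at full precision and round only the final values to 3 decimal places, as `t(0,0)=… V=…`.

span = t_max - t_min = 4.64 - 0.84 = 3.800
L(0,0) = 96, L_eff = 96/255 = 0.376471
t(0,0) = 4.64 - 3.800·0.376471 = 3.209
Σt over all 11·10 pixels = 120172/425 ≈ 282.7576471
V = pitch²·Σt = 0.56²·120172/425 = 88.673

t(0,0)=3.209 V=88.673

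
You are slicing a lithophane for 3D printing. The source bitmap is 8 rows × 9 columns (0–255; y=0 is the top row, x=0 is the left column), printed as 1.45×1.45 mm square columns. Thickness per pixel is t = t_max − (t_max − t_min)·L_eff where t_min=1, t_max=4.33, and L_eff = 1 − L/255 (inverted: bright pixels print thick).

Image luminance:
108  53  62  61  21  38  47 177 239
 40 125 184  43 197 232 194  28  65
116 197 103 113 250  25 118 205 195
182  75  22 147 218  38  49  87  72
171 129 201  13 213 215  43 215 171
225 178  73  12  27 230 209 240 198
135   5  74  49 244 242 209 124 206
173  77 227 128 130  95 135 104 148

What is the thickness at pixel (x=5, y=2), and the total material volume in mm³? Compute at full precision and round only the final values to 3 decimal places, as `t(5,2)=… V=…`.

span = t_max - t_min = 4.33 - 1 = 3.330
L(5,2) = 25, L_eff = 1 - 25/255 = 0.901961 (inverted)
t(5,2) = 4.33 - 3.330·0.901961 = 1.326
Σt over all 8·9 pixels = 827367/4250 ≈ 194.6745882
V = pitch²·Σt = 1.45²·827367/4250 = 409.303

t(5,2)=1.326 V=409.303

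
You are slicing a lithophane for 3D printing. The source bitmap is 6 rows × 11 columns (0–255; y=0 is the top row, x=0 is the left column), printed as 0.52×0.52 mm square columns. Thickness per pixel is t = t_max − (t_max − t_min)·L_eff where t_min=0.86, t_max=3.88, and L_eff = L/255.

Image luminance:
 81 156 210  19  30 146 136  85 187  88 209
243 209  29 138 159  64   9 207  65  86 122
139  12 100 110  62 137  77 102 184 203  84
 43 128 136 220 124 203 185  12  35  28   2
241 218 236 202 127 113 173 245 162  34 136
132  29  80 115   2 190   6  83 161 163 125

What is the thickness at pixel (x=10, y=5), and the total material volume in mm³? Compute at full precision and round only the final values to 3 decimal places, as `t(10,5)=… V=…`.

t(10,5)=2.400 V=43.699

span = t_max - t_min = 3.88 - 0.86 = 3.020
L(10,5) = 125, L_eff = 125/255 = 0.490196
t(10,5) = 3.88 - 3.020·0.490196 = 2.400
Σt over all 6·11 pixels = 686831/4250 ≈ 161.6072941
V = pitch²·Σt = 0.52²·686831/4250 = 43.699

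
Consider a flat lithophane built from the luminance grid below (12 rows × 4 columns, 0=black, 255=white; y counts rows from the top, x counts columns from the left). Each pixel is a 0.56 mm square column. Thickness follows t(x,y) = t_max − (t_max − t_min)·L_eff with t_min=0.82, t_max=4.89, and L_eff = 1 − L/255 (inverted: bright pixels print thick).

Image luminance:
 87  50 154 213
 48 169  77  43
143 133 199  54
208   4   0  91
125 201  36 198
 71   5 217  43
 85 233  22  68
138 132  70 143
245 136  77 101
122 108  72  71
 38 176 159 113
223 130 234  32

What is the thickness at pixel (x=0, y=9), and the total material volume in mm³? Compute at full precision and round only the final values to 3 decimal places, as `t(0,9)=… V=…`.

t(0,9)=2.767 V=39.857

span = t_max - t_min = 4.89 - 0.82 = 4.070
L(0,9) = 122, L_eff = 1 - 122/255 = 0.521569 (inverted)
t(0,9) = 4.89 - 4.070·0.521569 = 2.767
Σt over all 12·4 pixels = 3240959/25500 ≈ 127.0964314
V = pitch²·Σt = 0.56²·3240959/25500 = 39.857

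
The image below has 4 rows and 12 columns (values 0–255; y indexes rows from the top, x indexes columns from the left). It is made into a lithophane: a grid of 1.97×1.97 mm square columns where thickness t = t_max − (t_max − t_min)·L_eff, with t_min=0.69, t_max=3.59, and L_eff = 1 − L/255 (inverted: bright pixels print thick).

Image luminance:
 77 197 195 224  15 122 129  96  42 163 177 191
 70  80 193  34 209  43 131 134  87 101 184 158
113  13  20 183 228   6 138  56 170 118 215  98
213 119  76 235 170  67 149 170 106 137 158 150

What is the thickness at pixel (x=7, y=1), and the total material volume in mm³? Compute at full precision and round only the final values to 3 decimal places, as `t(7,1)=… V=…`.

span = t_max - t_min = 3.59 - 0.69 = 2.900
L(7,1) = 134, L_eff = 1 - 134/255 = 0.474510 (inverted)
t(7,1) = 3.59 - 2.900·0.474510 = 2.214
Σt over all 4·12 pixels = 131548/1275 ≈ 103.1749020
V = pitch²·Σt = 1.97²·131548/1275 = 400.411

t(7,1)=2.214 V=400.411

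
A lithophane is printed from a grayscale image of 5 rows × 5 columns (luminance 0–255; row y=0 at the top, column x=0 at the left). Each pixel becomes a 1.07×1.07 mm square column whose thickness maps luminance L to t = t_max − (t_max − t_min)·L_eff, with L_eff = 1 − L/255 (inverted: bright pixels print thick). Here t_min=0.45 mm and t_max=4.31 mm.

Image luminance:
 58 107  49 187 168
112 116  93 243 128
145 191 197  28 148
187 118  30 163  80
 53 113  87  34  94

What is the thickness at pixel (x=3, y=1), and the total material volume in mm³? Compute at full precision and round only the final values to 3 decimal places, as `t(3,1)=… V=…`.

span = t_max - t_min = 4.31 - 0.45 = 3.860
L(3,1) = 243, L_eff = 1 - 243/255 = 0.047059 (inverted)
t(3,1) = 4.31 - 3.860·0.047059 = 4.128
Σt over all 5·5 pixels = 1417469/25500 ≈ 55.5870196
V = pitch²·Σt = 1.07²·1417469/25500 = 63.642

t(3,1)=4.128 V=63.642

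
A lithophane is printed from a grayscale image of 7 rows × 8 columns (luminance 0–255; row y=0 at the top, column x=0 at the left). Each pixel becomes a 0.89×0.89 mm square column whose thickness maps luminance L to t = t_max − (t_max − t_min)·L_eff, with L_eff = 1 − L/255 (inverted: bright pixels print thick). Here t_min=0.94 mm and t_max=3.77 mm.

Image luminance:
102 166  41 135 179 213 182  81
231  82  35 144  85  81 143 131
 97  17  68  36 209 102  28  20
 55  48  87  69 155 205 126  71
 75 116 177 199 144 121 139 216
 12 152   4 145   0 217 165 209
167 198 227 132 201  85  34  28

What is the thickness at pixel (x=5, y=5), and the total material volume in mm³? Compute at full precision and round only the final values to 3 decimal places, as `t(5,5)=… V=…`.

span = t_max - t_min = 3.77 - 0.94 = 2.830
L(5,5) = 217, L_eff = 1 - 217/255 = 0.149020 (inverted)
t(5,5) = 3.77 - 2.830·0.149020 = 3.348
Σt over all 7·8 pixels = 3206441/25500 ≈ 125.7427843
V = pitch²·Σt = 0.89²·3206441/25500 = 99.601

t(5,5)=3.348 V=99.601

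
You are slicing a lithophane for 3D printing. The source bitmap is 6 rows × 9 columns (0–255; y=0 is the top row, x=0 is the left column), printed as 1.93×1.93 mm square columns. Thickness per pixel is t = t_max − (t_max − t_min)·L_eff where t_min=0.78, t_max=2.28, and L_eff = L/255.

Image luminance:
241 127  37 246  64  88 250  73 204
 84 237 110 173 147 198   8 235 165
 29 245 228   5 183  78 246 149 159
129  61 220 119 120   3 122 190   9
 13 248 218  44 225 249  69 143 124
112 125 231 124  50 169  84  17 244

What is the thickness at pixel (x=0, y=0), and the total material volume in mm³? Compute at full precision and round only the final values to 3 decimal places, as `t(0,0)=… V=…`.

t(0,0)=0.862 V=294.911

span = t_max - t_min = 2.28 - 0.78 = 1.500
L(0,0) = 241, L_eff = 241/255 = 0.945098
t(0,0) = 2.28 - 1.500·0.945098 = 0.862
Σt over all 6·9 pixels = 67297/850 ≈ 79.1729412
V = pitch²·Σt = 1.93²·67297/850 = 294.911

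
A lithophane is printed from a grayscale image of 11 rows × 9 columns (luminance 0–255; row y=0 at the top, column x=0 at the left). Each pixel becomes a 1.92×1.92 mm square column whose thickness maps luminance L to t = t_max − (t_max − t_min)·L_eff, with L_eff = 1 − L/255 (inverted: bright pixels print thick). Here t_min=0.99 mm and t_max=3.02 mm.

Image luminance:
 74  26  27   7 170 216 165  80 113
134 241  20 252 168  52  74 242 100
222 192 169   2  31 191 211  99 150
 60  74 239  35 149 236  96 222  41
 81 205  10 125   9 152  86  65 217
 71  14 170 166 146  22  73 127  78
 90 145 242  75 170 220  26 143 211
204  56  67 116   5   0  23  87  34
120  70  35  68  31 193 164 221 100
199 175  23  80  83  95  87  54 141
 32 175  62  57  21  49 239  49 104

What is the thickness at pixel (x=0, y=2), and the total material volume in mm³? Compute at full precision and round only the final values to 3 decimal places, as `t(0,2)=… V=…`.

span = t_max - t_min = 3.02 - 0.99 = 2.030
L(0,2) = 222, L_eff = 1 - 222/255 = 0.129412 (inverted)
t(0,2) = 3.02 - 2.030·0.129412 = 2.757
Σt over all 11·9 pixels = 4739969/25500 ≈ 185.8811373
V = pitch²·Σt = 1.92²·4739969/25500 = 685.232

t(0,2)=2.757 V=685.232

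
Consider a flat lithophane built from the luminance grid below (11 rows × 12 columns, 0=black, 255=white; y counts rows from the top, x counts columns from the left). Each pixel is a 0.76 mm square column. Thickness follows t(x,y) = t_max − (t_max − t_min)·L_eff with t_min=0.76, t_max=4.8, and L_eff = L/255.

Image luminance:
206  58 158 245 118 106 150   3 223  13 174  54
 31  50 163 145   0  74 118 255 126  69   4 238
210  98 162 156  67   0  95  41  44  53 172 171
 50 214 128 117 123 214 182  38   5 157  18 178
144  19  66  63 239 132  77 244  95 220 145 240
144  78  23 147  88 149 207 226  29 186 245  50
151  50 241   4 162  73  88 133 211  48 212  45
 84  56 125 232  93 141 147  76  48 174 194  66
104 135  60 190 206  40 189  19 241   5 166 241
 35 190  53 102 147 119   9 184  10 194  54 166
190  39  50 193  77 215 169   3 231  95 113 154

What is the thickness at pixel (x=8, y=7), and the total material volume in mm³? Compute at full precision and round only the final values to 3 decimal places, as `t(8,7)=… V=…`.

t(8,7)=4.040 V=219.808

span = t_max - t_min = 4.8 - 0.76 = 4.040
L(8,7) = 48, L_eff = 48/255 = 0.188235
t(8,7) = 4.8 - 4.040·0.188235 = 4.040
Σt over all 11·12 pixels = 808676/2125 ≈ 380.5534118
V = pitch²·Σt = 0.76²·808676/2125 = 219.808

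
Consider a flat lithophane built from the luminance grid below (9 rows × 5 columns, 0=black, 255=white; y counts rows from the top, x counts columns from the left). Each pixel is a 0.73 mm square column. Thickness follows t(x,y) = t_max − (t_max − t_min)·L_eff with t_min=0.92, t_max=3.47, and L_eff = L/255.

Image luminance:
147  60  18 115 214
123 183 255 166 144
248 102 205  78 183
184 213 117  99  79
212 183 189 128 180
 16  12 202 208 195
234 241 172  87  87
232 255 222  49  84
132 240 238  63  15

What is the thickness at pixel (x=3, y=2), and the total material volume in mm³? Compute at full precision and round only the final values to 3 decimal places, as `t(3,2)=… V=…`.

span = t_max - t_min = 3.47 - 0.92 = 2.550
L(3,2) = 78, L_eff = 78/255 = 0.305882
t(3,2) = 3.47 - 2.550·0.305882 = 2.690
Σt over all 9·5 pixels = 88.06
V = pitch²·Σt = 0.73²·88.06 = 46.927

t(3,2)=2.690 V=46.927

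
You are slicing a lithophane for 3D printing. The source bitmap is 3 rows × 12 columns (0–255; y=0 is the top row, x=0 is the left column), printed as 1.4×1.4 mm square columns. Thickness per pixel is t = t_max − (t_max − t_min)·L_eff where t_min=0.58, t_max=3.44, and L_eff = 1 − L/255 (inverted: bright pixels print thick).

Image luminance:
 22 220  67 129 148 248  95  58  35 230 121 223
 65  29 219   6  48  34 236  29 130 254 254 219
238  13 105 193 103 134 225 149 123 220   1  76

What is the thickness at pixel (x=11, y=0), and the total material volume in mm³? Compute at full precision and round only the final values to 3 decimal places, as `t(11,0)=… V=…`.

t(11,0)=3.081 V=144.222

span = t_max - t_min = 3.44 - 0.58 = 2.860
L(11,0) = 223, L_eff = 1 - 223/255 = 0.125490 (inverted)
t(11,0) = 3.44 - 2.860·0.125490 = 3.081
Σt over all 3·12 pixels = 938177/12750 ≈ 73.5825098
V = pitch²·Σt = 1.4²·938177/12750 = 144.222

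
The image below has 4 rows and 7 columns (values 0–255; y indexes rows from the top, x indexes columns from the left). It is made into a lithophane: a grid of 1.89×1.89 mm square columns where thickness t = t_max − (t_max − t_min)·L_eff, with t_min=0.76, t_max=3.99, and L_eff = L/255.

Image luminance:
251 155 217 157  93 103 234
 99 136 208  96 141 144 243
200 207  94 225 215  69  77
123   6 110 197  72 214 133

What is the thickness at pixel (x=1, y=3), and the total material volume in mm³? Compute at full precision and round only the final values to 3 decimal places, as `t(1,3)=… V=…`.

span = t_max - t_min = 3.99 - 0.76 = 3.230
L(1,3) = 6, L_eff = 6/255 = 0.023529
t(1,3) = 3.99 - 3.230·0.023529 = 3.914
Σt over all 4·7 pixels = 87419/1500 ≈ 58.2793333
V = pitch²·Σt = 1.89²·87419/1500 = 208.180

t(1,3)=3.914 V=208.180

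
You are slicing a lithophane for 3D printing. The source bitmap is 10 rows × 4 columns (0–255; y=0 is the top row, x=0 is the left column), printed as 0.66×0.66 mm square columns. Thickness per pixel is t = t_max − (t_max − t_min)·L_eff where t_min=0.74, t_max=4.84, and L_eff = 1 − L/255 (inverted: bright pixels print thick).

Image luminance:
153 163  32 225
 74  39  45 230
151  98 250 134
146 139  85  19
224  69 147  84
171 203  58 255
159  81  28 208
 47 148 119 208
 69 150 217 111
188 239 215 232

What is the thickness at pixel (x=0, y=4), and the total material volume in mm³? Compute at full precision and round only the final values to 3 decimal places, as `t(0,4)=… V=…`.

span = t_max - t_min = 4.84 - 0.74 = 4.100
L(0,4) = 224, L_eff = 1 - 224/255 = 0.121569 (inverted)
t(0,4) = 4.84 - 4.100·0.121569 = 4.342
Σt over all 10·4 pixels = 101871/850 ≈ 119.8482353
V = pitch²·Σt = 0.66²·101871/850 = 52.206

t(0,4)=4.342 V=52.206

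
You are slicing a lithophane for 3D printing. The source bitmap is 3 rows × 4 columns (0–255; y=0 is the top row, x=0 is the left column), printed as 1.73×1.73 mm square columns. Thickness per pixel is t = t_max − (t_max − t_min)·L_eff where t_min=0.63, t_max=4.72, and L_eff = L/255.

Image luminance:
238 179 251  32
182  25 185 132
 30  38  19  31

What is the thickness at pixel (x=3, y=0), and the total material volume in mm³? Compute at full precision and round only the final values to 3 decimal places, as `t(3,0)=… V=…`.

t(3,0)=4.207 V=105.097

span = t_max - t_min = 4.72 - 0.63 = 4.090
L(3,0) = 32, L_eff = 32/255 = 0.125490
t(3,0) = 4.72 - 4.090·0.125490 = 4.207
Σt over all 3·4 pixels = 447721/12750 ≈ 35.1153725
V = pitch²·Σt = 1.73²·447721/12750 = 105.097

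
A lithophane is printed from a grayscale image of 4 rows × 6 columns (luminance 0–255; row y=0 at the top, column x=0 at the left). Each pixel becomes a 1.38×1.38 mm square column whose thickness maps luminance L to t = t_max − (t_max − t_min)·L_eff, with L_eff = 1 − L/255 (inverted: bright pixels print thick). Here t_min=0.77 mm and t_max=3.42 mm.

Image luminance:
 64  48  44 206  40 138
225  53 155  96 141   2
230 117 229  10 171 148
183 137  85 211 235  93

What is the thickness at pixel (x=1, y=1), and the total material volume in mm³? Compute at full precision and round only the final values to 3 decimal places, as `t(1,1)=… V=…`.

span = t_max - t_min = 3.42 - 0.77 = 2.650
L(1,1) = 53, L_eff = 1 - 53/255 = 0.792157 (inverted)
t(1,1) = 3.42 - 2.650·0.792157 = 1.321
Σt over all 4·6 pixels = 256481/5100 ≈ 50.2903922
V = pitch²·Σt = 1.38²·256481/5100 = 95.773

t(1,1)=1.321 V=95.773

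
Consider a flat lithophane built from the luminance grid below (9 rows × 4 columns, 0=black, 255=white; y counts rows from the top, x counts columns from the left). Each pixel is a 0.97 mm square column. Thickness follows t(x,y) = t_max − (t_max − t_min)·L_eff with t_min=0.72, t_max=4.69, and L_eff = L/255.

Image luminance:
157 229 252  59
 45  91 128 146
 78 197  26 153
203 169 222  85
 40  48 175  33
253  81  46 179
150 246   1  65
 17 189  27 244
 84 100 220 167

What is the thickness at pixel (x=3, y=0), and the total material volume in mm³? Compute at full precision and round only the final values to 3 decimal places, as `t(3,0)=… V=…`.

t(3,0)=3.771 V=91.405

span = t_max - t_min = 4.69 - 0.72 = 3.970
L(3,0) = 59, L_eff = 59/255 = 0.231373
t(3,0) = 4.69 - 3.970·0.231373 = 3.771
Σt over all 9·4 pixels = 165149/1700 ≈ 97.1464706
V = pitch²·Σt = 0.97²·165149/1700 = 91.405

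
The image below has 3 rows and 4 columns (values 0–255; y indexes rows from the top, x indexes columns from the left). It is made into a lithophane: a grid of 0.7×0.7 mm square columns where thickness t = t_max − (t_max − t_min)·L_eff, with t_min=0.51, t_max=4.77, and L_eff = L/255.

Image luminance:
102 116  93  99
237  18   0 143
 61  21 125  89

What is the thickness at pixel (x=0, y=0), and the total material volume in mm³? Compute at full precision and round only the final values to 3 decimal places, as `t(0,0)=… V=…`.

span = t_max - t_min = 4.77 - 0.51 = 4.260
L(0,0) = 102, L_eff = 102/255 = 0.400000
t(0,0) = 4.77 - 4.260·0.400000 = 3.066
Σt over all 3·4 pixels = 82443/2125 ≈ 38.7967059
V = pitch²·Σt = 0.7²·82443/2125 = 19.010

t(0,0)=3.066 V=19.010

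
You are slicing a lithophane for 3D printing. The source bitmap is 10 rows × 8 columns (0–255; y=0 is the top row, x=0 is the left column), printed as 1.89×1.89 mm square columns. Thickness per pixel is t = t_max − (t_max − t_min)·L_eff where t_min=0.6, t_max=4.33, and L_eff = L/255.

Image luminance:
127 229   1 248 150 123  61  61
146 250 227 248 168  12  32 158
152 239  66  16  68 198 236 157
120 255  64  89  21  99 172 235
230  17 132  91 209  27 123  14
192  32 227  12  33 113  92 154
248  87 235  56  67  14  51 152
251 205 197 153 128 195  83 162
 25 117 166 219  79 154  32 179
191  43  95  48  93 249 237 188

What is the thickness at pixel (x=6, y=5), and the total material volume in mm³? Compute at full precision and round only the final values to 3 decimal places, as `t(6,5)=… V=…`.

span = t_max - t_min = 4.33 - 0.6 = 3.730
L(6,5) = 92, L_eff = 92/255 = 0.360784
t(6,5) = 4.33 - 3.730·0.360784 = 2.984
Σt over all 10·8 pixels = 39259/204 ≈ 192.4460784
V = pitch²·Σt = 1.89²·39259/204 = 687.437

t(6,5)=2.984 V=687.437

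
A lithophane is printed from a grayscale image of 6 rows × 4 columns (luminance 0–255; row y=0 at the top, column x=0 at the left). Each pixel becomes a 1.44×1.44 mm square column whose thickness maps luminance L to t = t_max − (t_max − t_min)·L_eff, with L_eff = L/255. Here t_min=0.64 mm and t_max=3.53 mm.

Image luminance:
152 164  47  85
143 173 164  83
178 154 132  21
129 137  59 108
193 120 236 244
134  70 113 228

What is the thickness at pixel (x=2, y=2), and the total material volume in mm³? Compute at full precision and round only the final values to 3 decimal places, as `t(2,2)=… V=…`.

t(2,2)=2.034 V=98.898

span = t_max - t_min = 3.53 - 0.64 = 2.890
L(2,2) = 132, L_eff = 132/255 = 0.517647
t(2,2) = 3.53 - 2.890·0.517647 = 2.034
Σt over all 6·4 pixels = 47.694
V = pitch²·Σt = 1.44²·47.694 = 98.898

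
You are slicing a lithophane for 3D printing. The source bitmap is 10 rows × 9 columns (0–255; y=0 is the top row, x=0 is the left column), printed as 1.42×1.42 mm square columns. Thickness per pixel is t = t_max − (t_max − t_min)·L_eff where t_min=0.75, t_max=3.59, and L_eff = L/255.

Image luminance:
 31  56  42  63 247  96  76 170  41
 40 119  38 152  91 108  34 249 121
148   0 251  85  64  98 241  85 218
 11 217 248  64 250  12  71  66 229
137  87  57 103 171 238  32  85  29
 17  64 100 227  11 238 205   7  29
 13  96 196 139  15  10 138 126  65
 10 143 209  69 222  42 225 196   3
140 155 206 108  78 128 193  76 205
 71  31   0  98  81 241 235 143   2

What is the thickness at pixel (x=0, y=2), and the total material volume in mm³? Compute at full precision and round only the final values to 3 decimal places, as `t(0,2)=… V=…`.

t(0,2)=1.942 V=425.198

span = t_max - t_min = 3.59 - 0.75 = 2.840
L(0,2) = 148, L_eff = 148/255 = 0.580392
t(0,2) = 3.59 - 2.840·0.580392 = 1.942
Σt over all 10·9 pixels = 896197/4250 ≈ 210.8698824
V = pitch²·Σt = 1.42²·896197/4250 = 425.198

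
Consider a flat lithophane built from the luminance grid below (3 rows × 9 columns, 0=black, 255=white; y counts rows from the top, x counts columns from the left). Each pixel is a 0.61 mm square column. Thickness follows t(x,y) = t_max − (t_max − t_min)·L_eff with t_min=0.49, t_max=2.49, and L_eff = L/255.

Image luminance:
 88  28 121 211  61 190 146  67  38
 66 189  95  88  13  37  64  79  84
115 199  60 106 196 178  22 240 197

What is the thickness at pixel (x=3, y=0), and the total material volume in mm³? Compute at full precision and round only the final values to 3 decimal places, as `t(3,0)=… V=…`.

t(3,0)=0.835 V=16.325

span = t_max - t_min = 2.49 - 0.49 = 2.000
L(3,0) = 211, L_eff = 211/255 = 0.827451
t(3,0) = 2.49 - 2.000·0.827451 = 0.835
Σt over all 3·9 pixels = 223753/5100 ≈ 43.8731373
V = pitch²·Σt = 0.61²·223753/5100 = 16.325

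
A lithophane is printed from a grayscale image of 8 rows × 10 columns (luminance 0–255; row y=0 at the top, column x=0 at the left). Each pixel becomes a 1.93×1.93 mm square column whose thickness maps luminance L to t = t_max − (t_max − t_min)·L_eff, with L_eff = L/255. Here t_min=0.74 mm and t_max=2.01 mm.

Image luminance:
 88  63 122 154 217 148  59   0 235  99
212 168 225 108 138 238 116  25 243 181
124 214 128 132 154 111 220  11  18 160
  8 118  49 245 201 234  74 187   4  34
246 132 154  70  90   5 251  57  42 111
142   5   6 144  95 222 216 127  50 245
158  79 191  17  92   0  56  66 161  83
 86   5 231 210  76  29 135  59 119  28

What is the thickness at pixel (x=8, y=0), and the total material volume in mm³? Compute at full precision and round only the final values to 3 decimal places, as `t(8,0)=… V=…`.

span = t_max - t_min = 2.01 - 0.74 = 1.270
L(8,0) = 235, L_eff = 235/255 = 0.921569
t(8,0) = 2.01 - 1.270·0.921569 = 0.840
Σt over all 8·10 pixels = 721697/6375 ≈ 113.2073725
V = pitch²·Σt = 1.93²·721697/6375 = 421.686

t(8,0)=0.840 V=421.686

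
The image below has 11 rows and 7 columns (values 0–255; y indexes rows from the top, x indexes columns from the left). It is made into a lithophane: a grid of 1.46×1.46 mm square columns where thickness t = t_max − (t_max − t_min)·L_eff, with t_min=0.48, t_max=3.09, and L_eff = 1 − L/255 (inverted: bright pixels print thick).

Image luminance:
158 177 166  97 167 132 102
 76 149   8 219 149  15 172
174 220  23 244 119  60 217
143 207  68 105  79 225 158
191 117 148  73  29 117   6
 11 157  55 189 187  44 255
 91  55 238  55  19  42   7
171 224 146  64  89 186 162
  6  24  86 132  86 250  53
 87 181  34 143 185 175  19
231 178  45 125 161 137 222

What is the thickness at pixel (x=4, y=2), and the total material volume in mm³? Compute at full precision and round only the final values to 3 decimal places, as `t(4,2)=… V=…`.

t(4,2)=1.698 V=286.422

span = t_max - t_min = 3.09 - 0.48 = 2.610
L(4,2) = 119, L_eff = 1 - 119/255 = 0.533333 (inverted)
t(4,2) = 3.09 - 2.610·0.533333 = 1.698
Σt over all 11·7 pixels = 1142139/8500 ≈ 134.3692941
V = pitch²·Σt = 1.46²·1142139/8500 = 286.422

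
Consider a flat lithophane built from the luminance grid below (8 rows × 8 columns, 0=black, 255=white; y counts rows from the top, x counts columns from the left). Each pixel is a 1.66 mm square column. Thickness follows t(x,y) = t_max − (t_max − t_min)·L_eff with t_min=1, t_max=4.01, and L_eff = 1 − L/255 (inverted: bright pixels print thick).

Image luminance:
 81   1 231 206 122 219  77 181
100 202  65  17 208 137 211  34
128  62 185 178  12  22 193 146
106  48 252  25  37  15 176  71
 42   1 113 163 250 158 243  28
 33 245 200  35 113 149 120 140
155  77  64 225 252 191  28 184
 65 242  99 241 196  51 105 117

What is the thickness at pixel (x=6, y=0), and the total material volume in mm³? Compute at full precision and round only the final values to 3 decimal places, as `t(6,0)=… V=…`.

span = t_max - t_min = 4.01 - 1 = 3.010
L(6,0) = 77, L_eff = 1 - 77/255 = 0.698039 (inverted)
t(6,0) = 4.01 - 3.010·0.698039 = 1.909
Σt over all 8·8 pixels = 1353991/8500 ≈ 159.2930588
V = pitch²·Σt = 1.66²·1353991/8500 = 438.948

t(6,0)=1.909 V=438.948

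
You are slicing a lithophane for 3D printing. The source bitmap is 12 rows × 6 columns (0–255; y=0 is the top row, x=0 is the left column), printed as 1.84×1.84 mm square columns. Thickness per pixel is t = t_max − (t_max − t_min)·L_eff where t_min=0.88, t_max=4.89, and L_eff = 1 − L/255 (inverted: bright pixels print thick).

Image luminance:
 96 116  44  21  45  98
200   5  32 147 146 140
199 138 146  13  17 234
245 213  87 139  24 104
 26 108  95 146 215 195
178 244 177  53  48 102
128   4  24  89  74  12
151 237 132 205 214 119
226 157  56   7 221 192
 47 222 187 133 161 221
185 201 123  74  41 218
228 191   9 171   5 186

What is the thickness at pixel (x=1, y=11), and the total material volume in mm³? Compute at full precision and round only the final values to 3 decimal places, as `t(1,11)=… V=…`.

span = t_max - t_min = 4.89 - 0.88 = 4.010
L(1,11) = 191, L_eff = 1 - 191/255 = 0.250980 (inverted)
t(1,11) = 4.89 - 4.010·0.250980 = 3.884
Σt over all 12·6 pixels = 1753189/8500 ≈ 206.2575294
V = pitch²·Σt = 1.84²·1753189/8500 = 698.305

t(1,11)=3.884 V=698.305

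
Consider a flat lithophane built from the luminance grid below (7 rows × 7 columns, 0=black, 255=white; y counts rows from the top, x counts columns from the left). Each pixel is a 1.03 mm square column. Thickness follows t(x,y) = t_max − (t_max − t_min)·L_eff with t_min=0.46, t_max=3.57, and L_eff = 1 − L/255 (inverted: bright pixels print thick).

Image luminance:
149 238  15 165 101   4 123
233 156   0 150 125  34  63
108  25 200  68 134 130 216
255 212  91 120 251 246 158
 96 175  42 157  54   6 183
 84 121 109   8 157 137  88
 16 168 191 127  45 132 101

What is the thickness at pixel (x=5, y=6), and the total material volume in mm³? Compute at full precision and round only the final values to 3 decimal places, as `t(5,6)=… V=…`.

span = t_max - t_min = 3.57 - 0.46 = 3.110
L(5,6) = 132, L_eff = 1 - 132/255 = 0.482353 (inverted)
t(5,6) = 3.57 - 3.110·0.482353 = 2.070
Σt over all 7·7 pixels = 95.314
V = pitch²·Σt = 1.03²·95.314 = 101.119

t(5,6)=2.070 V=101.119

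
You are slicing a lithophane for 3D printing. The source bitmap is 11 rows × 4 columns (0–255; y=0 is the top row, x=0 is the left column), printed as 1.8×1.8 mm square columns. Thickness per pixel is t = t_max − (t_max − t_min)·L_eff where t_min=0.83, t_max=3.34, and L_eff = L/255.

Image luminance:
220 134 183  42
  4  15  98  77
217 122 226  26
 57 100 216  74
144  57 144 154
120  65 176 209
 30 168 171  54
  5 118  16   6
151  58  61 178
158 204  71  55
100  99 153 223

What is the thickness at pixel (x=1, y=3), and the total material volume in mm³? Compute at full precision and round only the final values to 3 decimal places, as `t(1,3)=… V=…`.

span = t_max - t_min = 3.34 - 0.83 = 2.510
L(1,3) = 100, L_eff = 100/255 = 0.392157
t(1,3) = 3.34 - 2.510·0.392157 = 2.356
Σt over all 11·4 pixels = 834257/8500 ≈ 98.1478824
V = pitch²·Σt = 1.8²·834257/8500 = 317.999

t(1,3)=2.356 V=317.999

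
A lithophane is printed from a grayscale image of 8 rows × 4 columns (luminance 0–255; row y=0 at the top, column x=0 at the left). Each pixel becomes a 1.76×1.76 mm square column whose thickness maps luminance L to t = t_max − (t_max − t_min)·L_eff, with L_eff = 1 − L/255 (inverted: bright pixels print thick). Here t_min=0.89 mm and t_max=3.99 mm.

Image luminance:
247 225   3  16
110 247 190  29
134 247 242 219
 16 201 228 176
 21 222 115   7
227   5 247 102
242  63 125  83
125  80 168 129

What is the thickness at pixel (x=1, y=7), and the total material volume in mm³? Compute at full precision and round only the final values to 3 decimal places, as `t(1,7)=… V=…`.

t(1,7)=1.863 V=257.338

span = t_max - t_min = 3.99 - 0.89 = 3.100
L(1,7) = 80, L_eff = 1 - 80/255 = 0.686275 (inverted)
t(1,7) = 3.99 - 3.100·0.686275 = 1.863
Σt over all 8·4 pixels = 14123/170 ≈ 83.0764706
V = pitch²·Σt = 1.76²·14123/170 = 257.338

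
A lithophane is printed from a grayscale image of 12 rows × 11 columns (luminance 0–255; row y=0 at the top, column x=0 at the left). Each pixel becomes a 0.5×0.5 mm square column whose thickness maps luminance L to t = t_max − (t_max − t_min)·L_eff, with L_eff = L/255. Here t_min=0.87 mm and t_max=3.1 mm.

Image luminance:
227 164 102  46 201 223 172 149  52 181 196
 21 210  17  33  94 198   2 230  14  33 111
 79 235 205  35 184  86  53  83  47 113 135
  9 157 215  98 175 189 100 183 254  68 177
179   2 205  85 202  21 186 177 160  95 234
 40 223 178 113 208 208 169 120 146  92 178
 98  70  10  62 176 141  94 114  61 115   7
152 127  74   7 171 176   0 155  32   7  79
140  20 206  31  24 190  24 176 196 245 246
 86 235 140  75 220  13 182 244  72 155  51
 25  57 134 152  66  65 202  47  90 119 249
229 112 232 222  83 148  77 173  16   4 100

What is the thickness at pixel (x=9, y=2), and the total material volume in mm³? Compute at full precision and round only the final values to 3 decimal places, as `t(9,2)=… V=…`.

span = t_max - t_min = 3.1 - 0.87 = 2.230
L(9,2) = 113, L_eff = 113/255 = 0.443137
t(9,2) = 3.1 - 2.230·0.443137 = 2.112
Σt over all 12·11 pixels = 1134101/4250 ≈ 266.8472941
V = pitch²·Σt = 0.5²·1134101/4250 = 66.712

t(9,2)=2.112 V=66.712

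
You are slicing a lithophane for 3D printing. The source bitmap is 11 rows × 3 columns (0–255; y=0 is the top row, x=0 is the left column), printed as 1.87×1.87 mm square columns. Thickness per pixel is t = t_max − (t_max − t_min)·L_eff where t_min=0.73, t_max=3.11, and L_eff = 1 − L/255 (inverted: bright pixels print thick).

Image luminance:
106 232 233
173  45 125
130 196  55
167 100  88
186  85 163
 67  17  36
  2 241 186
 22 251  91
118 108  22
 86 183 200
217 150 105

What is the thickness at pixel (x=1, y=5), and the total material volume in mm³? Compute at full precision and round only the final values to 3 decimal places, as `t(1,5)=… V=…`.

t(1,5)=0.889 V=220.862

span = t_max - t_min = 3.11 - 0.73 = 2.380
L(1,5) = 17, L_eff = 1 - 17/255 = 0.933333 (inverted)
t(1,5) = 3.11 - 2.380·0.933333 = 0.889
Σt over all 11·3 pixels = 94739/1500 ≈ 63.1593333
V = pitch²·Σt = 1.87²·94739/1500 = 220.862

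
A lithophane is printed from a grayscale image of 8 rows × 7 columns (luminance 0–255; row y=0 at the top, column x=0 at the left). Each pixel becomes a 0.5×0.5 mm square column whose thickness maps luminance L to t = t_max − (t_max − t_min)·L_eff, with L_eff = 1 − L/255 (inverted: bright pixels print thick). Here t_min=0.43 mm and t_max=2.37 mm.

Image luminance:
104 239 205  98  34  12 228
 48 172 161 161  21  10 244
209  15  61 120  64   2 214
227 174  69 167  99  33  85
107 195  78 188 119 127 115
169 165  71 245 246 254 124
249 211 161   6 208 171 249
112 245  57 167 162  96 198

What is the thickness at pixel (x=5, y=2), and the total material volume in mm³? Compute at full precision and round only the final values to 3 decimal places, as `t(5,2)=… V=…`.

t(5,2)=0.445 V=20.800

span = t_max - t_min = 2.37 - 0.43 = 1.940
L(5,2) = 2, L_eff = 1 - 2/255 = 0.992157 (inverted)
t(5,2) = 2.37 - 1.940·0.992157 = 0.445
Σt over all 8·7 pixels = 1060807/12750 ≈ 83.2005490
V = pitch²·Σt = 0.5²·1060807/12750 = 20.800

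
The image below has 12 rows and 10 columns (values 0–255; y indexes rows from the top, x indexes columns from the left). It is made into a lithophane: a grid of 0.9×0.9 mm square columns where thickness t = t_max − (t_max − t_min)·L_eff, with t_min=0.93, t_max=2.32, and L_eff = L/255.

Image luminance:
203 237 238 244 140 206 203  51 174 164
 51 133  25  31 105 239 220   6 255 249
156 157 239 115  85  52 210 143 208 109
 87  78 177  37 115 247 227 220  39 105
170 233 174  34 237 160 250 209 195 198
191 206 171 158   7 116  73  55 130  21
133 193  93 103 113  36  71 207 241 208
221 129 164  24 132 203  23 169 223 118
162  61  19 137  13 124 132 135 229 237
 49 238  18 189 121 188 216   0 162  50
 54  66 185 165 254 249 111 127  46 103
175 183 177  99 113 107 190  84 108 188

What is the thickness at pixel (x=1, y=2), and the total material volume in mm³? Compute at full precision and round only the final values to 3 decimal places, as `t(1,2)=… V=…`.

span = t_max - t_min = 2.32 - 0.93 = 1.390
L(1,2) = 157, L_eff = 157/255 = 0.615686
t(1,2) = 2.32 - 1.390·0.615686 = 1.464
Σt over all 12·10 pixels = 1182799/6375 ≈ 185.5370980
V = pitch²·Σt = 0.9²·1182799/6375 = 150.285

t(1,2)=1.464 V=150.285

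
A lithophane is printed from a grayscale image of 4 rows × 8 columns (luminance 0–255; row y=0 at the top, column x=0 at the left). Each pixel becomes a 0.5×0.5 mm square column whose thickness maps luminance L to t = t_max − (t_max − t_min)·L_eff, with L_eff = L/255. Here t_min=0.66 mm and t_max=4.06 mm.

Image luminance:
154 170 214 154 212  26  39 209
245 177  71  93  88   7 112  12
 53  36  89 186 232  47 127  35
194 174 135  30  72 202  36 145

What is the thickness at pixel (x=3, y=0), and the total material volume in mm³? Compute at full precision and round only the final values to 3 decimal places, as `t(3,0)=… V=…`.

span = t_max - t_min = 4.06 - 0.66 = 3.400
L(3,0) = 154, L_eff = 154/255 = 0.603922
t(3,0) = 4.06 - 3.400·0.603922 = 2.007
Σt over all 4·8 pixels = 5968/75 ≈ 79.5733333
V = pitch²·Σt = 0.5²·5968/75 = 19.893

t(3,0)=2.007 V=19.893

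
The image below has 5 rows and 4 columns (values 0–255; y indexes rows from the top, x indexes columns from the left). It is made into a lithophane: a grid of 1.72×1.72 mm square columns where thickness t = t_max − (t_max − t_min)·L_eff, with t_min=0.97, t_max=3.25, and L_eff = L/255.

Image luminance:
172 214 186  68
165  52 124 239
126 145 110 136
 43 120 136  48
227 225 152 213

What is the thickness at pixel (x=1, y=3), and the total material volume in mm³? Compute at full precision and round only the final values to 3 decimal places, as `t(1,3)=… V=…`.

span = t_max - t_min = 3.25 - 0.97 = 2.280
L(1,3) = 120, L_eff = 120/255 = 0.470588
t(1,3) = 3.25 - 2.280·0.470588 = 2.177
Σt over all 5·4 pixels = 83006/2125 ≈ 39.0616471
V = pitch²·Σt = 1.72²·83006/2125 = 115.560

t(1,3)=2.177 V=115.560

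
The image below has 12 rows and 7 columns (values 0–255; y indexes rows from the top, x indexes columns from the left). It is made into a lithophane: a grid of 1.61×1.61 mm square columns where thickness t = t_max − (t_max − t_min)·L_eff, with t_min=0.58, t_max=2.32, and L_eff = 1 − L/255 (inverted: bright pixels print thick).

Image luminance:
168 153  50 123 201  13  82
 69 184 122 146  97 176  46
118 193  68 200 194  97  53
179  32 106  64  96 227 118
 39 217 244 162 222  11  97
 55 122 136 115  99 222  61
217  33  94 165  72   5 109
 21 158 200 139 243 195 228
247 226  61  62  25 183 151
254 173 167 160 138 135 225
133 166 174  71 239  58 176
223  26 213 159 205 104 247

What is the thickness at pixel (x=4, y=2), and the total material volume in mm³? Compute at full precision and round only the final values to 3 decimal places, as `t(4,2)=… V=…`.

span = t_max - t_min = 2.32 - 0.58 = 1.740
L(4,2) = 194, L_eff = 1 - 194/255 = 0.239216 (inverted)
t(4,2) = 2.32 - 1.740·0.239216 = 1.904
Σt over all 12·7 pixels = 539313/4250 ≈ 126.8971765
V = pitch²·Σt = 1.61²·539313/4250 = 328.930

t(4,2)=1.904 V=328.930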